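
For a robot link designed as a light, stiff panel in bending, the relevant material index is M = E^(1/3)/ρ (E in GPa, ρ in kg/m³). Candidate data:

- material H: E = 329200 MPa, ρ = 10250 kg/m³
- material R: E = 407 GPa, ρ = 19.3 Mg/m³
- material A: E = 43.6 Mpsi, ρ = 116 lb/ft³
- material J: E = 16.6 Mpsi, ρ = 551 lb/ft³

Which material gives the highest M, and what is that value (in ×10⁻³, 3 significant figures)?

In SI units:
  material H: E = 329.2 GPa, ρ = 10250 kg/m³
  material R: E = 407.0 GPa, ρ = 19300 kg/m³
  material A: E = 300.6 GPa, ρ = 1858 kg/m³
  material J: E = 114.5 GPa, ρ = 8826 kg/m³
  material A: M = 3.61×10⁻³
  material H: M = 0.674×10⁻³
  material J: M = 0.550×10⁻³
  material R: M = 0.384×10⁻³
Material A has the largest M.

material A, M = 3.61×10⁻³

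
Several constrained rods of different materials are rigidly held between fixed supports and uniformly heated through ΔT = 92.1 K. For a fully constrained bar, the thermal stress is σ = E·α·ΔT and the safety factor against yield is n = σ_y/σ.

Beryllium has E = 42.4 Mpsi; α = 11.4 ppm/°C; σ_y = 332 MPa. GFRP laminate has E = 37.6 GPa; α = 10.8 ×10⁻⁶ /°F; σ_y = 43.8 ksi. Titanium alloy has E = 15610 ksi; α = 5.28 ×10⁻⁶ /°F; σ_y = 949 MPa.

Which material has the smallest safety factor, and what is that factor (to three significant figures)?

beryllium, n = 1.08

In consistent units (E in GPa, α in ×10⁻⁶/K, σ_y in MPa):
  beryllium: E = 292.3, α = 11.4, σ_y = 332.0 → σ = 307 MPa, n = 1.08
  GFRP laminate: E = 37.60, α = 19.4, σ_y = 302.0 → σ = 67.3 MPa, n = 4.49
  titanium alloy: E = 107.6, α = 9.50, σ_y = 949.0 → σ = 94.2 MPa, n = 10.1
Beryllium has the lowest safety factor, n = 1.08.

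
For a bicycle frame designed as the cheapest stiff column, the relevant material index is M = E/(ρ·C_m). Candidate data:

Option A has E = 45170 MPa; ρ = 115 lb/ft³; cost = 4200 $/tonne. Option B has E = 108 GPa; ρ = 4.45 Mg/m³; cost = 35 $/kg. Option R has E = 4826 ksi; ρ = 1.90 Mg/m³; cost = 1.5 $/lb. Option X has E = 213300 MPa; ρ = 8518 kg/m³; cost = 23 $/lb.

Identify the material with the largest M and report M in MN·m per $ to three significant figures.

After converting to SI:
  option A: E = 45.17 GPa, ρ = 1842 kg/m³, cost = 4.200 $/kg
  option B: E = 108.0 GPa, ρ = 4450 kg/m³, cost = 35.00 $/kg
  option R: E = 33.27 GPa, ρ = 1900 kg/m³, cost = 3.307 $/kg
  option X: E = 213.3 GPa, ρ = 8518 kg/m³, cost = 50.71 $/kg
  option A: M = 5.84 MN·m per $
  option R: M = 5.30 MN·m per $
  option B: M = 0.693 MN·m per $
  option X: M = 0.494 MN·m per $
Highest index: option A.

option A, M = 5.84 MN·m per $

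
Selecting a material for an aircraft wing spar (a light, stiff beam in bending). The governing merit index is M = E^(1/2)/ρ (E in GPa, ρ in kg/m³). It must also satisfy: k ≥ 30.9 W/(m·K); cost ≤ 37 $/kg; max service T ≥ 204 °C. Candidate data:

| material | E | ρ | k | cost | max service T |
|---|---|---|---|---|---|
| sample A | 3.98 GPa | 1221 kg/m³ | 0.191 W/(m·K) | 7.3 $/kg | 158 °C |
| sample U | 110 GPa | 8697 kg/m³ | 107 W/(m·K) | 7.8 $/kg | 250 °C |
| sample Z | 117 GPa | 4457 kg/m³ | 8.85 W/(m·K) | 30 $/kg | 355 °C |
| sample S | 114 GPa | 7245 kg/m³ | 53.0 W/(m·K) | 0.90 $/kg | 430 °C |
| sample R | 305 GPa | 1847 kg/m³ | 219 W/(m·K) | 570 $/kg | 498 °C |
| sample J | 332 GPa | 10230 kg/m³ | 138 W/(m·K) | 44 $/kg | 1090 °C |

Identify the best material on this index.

sample S

Screen on constraints: k ≥ 30.9 W/(m·K); cost ≤ 37 $/kg; max service T ≥ 204 °C. Survivors: sample U, sample S.
Evaluate M for each candidate:
  sample S: M = 1.47×10⁻³
  sample U: M = 1.21×10⁻³
Highest index: sample S.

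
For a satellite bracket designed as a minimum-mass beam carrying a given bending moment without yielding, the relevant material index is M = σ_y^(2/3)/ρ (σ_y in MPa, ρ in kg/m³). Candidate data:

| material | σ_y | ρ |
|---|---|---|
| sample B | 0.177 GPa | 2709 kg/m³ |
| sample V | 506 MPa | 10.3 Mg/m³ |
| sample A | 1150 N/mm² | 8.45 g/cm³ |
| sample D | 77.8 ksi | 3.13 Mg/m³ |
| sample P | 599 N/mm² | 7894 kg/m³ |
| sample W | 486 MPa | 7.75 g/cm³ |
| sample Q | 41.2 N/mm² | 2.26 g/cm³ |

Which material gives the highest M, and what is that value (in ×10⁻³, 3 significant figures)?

Normalizing units and computing the index:
  sample B: σ_y = 177.0 MPa, ρ = 2709 kg/m³
  sample V: σ_y = 506.0 MPa, ρ = 10300 kg/m³
  sample A: σ_y = 1150 MPa, ρ = 8450 kg/m³
  sample D: σ_y = 536.4 MPa, ρ = 3130 kg/m³
  sample P: σ_y = 599.0 MPa, ρ = 7894 kg/m³
  sample W: σ_y = 486.0 MPa, ρ = 7750 kg/m³
  sample Q: σ_y = 41.20 MPa, ρ = 2260 kg/m³
  sample D: M = 21.1×10⁻³
  sample A: M = 13.0×10⁻³
  sample B: M = 11.6×10⁻³
  sample P: M = 9.00×10⁻³
  sample W: M = 7.98×10⁻³
  sample V: M = 6.16×10⁻³
  sample Q: M = 5.28×10⁻³
The maximum is for sample D.

sample D, M = 21.1×10⁻³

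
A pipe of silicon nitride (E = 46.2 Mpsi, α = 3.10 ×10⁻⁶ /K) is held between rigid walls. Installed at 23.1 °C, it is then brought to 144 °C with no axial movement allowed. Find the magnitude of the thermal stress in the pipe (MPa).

119 MPa

E = 46.2 Mpsi = 318.5 GPa.
ΔT = 120.9 K. Constrained thermal stress σ = E·α·ΔT = 318.5×10³ MPa × 3.10×10⁻⁶ × 120.9 = 119 MPa (compressive).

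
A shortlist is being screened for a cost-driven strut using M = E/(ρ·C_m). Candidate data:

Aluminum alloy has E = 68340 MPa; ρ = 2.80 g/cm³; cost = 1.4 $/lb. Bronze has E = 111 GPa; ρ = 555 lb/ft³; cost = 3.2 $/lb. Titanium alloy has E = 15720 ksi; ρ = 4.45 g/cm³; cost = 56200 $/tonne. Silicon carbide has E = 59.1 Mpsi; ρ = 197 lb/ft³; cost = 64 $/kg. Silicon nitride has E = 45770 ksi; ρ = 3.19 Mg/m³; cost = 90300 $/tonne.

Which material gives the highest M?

Normalizing units and computing the index:
  aluminum alloy: E = 68.34 GPa, ρ = 2800 kg/m³, cost = 3.086 $/kg
  bronze: E = 111.0 GPa, ρ = 8890 kg/m³, cost = 7.055 $/kg
  titanium alloy: E = 108.4 GPa, ρ = 4450 kg/m³, cost = 56.20 $/kg
  silicon carbide: E = 407.5 GPa, ρ = 3156 kg/m³, cost = 64.00 $/kg
  silicon nitride: E = 315.6 GPa, ρ = 3190 kg/m³, cost = 90.30 $/kg
  aluminum alloy: M = 7.91 MN·m per $
  silicon carbide: M = 2.02 MN·m per $
  bronze: M = 1.77 MN·m per $
  silicon nitride: M = 1.10 MN·m per $
  titanium alloy: M = 0.433 MN·m per $
Aluminum alloy ranks first.

aluminum alloy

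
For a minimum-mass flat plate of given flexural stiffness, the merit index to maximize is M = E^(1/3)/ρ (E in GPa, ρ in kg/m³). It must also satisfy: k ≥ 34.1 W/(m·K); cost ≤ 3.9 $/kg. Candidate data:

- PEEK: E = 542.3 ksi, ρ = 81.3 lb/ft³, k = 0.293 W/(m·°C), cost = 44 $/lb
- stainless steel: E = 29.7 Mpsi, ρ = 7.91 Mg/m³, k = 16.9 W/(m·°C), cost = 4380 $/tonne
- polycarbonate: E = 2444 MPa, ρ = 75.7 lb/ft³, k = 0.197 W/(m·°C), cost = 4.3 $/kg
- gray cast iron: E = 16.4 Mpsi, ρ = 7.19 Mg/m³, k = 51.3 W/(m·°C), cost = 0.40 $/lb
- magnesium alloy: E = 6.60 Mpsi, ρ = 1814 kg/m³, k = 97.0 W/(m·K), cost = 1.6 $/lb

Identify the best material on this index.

magnesium alloy

Screen on constraints: k ≥ 34.1 W/(m·K); cost ≤ 3.9 $/kg. Survivors: gray cast iron, magnesium alloy.
Convert each candidate to consistent units, then evaluate M:
  gray cast iron: E = 113.1 GPa, ρ = 7190 kg/m³
  magnesium alloy: E = 45.51 GPa, ρ = 1814 kg/m³
  magnesium alloy: M = 1.97×10⁻³
  gray cast iron: M = 0.673×10⁻³
Magnesium alloy has the largest M.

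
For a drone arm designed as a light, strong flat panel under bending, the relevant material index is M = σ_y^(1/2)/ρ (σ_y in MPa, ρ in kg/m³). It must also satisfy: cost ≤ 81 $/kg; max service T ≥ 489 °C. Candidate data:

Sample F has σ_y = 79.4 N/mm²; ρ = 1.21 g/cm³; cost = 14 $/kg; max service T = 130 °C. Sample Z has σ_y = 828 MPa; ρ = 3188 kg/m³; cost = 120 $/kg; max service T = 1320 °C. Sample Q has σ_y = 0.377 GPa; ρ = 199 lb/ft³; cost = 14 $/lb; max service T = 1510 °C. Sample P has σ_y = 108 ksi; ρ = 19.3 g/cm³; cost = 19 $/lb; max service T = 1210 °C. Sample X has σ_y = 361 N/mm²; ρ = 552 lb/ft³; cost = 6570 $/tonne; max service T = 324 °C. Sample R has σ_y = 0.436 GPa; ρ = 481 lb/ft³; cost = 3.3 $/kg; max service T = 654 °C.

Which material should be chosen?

Screen on constraints: cost ≤ 81 $/kg; max service T ≥ 489 °C. Survivors: sample Q, sample P, sample R.
Convert each candidate to consistent units, then evaluate M:
  sample Q: σ_y = 377.0 MPa, ρ = 3188 kg/m³
  sample P: σ_y = 744.6 MPa, ρ = 19300 kg/m³
  sample R: σ_y = 436.0 MPa, ρ = 7705 kg/m³
  sample Q: M = 6.09×10⁻³
  sample R: M = 2.71×10⁻³
  sample P: M = 1.41×10⁻³
Sample Q ranks first.

sample Q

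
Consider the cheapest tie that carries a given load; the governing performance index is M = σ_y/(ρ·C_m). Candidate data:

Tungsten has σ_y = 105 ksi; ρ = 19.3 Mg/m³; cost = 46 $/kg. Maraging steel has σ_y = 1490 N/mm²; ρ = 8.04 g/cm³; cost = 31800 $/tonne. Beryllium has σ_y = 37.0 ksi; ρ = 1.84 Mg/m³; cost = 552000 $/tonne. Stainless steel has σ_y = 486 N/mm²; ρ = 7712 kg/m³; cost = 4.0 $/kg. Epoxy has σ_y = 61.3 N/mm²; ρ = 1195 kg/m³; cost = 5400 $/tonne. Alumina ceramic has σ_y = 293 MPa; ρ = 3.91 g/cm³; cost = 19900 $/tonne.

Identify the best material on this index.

stainless steel

Putting every candidate on a common basis:
  tungsten: σ_y = 723.9 MPa, ρ = 19300 kg/m³, cost = 46.00 $/kg
  maraging steel: σ_y = 1490 MPa, ρ = 8040 kg/m³, cost = 31.80 $/kg
  beryllium: σ_y = 255.1 MPa, ρ = 1840 kg/m³, cost = 552.0 $/kg
  stainless steel: σ_y = 486.0 MPa, ρ = 7712 kg/m³, cost = 4.000 $/kg
  epoxy: σ_y = 61.30 MPa, ρ = 1195 kg/m³, cost = 5.400 $/kg
  alumina ceramic: σ_y = 293.0 MPa, ρ = 3910 kg/m³, cost = 19.90 $/kg
  stainless steel: M = 15.8 kN·m per $
  epoxy: M = 9.50 kN·m per $
  maraging steel: M = 5.83 kN·m per $
  alumina ceramic: M = 3.77 kN·m per $
  tungsten: M = 0.815 kN·m per $
  beryllium: M = 0.251 kN·m per $
Highest index: stainless steel.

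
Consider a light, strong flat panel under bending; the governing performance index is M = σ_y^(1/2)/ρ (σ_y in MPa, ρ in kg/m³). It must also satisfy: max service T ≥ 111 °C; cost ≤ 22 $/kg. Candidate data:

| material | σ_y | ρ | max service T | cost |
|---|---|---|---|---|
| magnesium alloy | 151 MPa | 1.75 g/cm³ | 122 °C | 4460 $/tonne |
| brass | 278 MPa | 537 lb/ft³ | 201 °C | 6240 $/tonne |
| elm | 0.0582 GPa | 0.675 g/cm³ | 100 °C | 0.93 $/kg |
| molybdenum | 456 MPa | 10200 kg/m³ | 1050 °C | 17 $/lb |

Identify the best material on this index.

Screen on constraints: max service T ≥ 111 °C; cost ≤ 22 $/kg. Survivors: magnesium alloy, brass.
Normalizing units and computing the index:
  magnesium alloy: σ_y = 151.0 MPa, ρ = 1750 kg/m³
  brass: σ_y = 278.0 MPa, ρ = 8602 kg/m³
  magnesium alloy: M = 7.02×10⁻³
  brass: M = 1.94×10⁻³
The maximum is for magnesium alloy.

magnesium alloy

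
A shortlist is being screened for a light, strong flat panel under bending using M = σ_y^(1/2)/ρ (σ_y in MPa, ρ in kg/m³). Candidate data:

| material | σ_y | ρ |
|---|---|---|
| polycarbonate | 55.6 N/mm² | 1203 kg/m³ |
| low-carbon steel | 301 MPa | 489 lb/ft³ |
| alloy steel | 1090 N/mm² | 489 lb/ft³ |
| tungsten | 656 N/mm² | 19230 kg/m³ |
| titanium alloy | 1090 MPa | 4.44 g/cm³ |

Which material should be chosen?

Convert each candidate to consistent units, then evaluate M:
  polycarbonate: σ_y = 55.60 MPa, ρ = 1203 kg/m³
  low-carbon steel: σ_y = 301.0 MPa, ρ = 7833 kg/m³
  alloy steel: σ_y = 1090 MPa, ρ = 7833 kg/m³
  tungsten: σ_y = 656.0 MPa, ρ = 19230 kg/m³
  titanium alloy: σ_y = 1090 MPa, ρ = 4440 kg/m³
  titanium alloy: M = 7.44×10⁻³
  polycarbonate: M = 6.20×10⁻³
  alloy steel: M = 4.21×10⁻³
  low-carbon steel: M = 2.21×10⁻³
  tungsten: M = 1.33×10⁻³
The maximum is for titanium alloy.

titanium alloy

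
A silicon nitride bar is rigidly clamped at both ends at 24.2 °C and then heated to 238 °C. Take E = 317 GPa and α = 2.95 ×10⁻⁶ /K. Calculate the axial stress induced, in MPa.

200 MPa

ΔT = 213.8 K. Constrained thermal stress σ = E·α·ΔT = 317.0×10³ MPa × 2.95×10⁻⁶ × 213.8 = 200 MPa (compressive).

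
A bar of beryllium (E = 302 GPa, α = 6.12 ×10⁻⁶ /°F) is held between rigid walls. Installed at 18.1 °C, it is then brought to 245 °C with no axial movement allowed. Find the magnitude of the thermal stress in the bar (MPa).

755 MPa

α = 6.12×10⁻⁶/°F × 9/5 = 11.0×10⁻⁶/K.
ΔT = 226.9 K. Constrained thermal stress σ = E·α·ΔT = 302.0×10³ MPa × 11.0×10⁻⁶ × 226.9 = 755 MPa (compressive).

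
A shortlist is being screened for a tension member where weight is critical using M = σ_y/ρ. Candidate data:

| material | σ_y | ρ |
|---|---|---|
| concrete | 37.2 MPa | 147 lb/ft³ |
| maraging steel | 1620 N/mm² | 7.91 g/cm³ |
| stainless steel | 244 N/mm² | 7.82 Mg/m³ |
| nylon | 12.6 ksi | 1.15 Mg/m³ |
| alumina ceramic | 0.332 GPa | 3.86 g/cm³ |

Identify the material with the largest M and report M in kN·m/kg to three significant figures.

After converting to SI:
  concrete: σ_y = 37.20 MPa, ρ = 2355 kg/m³
  maraging steel: σ_y = 1620 MPa, ρ = 7910 kg/m³
  stainless steel: σ_y = 244.0 MPa, ρ = 7820 kg/m³
  nylon: σ_y = 86.87 MPa, ρ = 1150 kg/m³
  alumina ceramic: σ_y = 332.0 MPa, ρ = 3860 kg/m³
  maraging steel: M = 205 kN·m/kg
  alumina ceramic: M = 86.0 kN·m/kg
  nylon: M = 75.5 kN·m/kg
  stainless steel: M = 31.2 kN·m/kg
  concrete: M = 15.8 kN·m/kg
The maximum is for maraging steel.

maraging steel, M = 205 kN·m/kg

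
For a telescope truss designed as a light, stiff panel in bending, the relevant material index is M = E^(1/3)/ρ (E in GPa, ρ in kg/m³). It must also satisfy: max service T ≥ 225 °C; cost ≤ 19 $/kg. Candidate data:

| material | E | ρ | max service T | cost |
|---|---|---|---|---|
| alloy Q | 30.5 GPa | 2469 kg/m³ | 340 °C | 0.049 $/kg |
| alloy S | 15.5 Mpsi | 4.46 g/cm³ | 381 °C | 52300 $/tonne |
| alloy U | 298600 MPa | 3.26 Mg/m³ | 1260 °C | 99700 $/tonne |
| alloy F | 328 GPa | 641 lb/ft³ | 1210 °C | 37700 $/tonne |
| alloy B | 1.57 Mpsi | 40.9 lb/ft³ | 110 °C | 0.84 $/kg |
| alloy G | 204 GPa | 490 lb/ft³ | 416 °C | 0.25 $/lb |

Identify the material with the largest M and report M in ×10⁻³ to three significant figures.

alloy Q, M = 1.27×10⁻³

Screen on constraints: max service T ≥ 225 °C; cost ≤ 19 $/kg. Survivors: alloy Q, alloy G.
In SI units:
  alloy Q: E = 30.50 GPa, ρ = 2469 kg/m³
  alloy G: E = 204.0 GPa, ρ = 7849 kg/m³
  alloy Q: M = 1.27×10⁻³
  alloy G: M = 0.750×10⁻³
Highest index: alloy Q.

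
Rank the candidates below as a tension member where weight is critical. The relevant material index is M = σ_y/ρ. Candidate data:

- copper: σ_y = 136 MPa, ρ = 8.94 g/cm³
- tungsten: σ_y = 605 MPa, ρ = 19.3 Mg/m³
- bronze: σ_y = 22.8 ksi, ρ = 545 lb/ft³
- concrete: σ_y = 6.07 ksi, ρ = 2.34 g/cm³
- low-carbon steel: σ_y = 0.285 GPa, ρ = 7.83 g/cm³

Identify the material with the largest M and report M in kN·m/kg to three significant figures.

After converting to SI:
  copper: σ_y = 136.0 MPa, ρ = 8940 kg/m³
  tungsten: σ_y = 605.0 MPa, ρ = 19300 kg/m³
  bronze: σ_y = 157.2 MPa, ρ = 8730 kg/m³
  concrete: σ_y = 41.85 MPa, ρ = 2340 kg/m³
  low-carbon steel: σ_y = 285.0 MPa, ρ = 7830 kg/m³
  low-carbon steel: M = 36.4 kN·m/kg
  tungsten: M = 31.3 kN·m/kg
  bronze: M = 18.0 kN·m/kg
  concrete: M = 17.9 kN·m/kg
  copper: M = 15.2 kN·m/kg
Low-carbon steel ranks first.

low-carbon steel, M = 36.4 kN·m/kg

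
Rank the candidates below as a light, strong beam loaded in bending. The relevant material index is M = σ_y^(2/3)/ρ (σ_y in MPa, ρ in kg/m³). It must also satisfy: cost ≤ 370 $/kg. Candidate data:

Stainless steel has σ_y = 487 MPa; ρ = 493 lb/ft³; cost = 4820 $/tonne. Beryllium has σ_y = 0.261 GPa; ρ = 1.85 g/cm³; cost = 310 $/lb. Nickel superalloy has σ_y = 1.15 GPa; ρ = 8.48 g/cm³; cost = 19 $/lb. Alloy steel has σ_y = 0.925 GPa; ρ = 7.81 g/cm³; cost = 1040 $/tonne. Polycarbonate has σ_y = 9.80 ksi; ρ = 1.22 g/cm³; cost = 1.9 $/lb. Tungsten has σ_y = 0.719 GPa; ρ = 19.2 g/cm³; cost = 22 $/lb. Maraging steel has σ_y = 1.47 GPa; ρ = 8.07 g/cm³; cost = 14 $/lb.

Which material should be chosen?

maraging steel

Screen on constraints: cost ≤ 370 $/kg. Survivors: stainless steel, nickel superalloy, alloy steel, polycarbonate, tungsten, maraging steel.
In SI units:
  stainless steel: σ_y = 487.0 MPa, ρ = 7897 kg/m³
  nickel superalloy: σ_y = 1150 MPa, ρ = 8480 kg/m³
  alloy steel: σ_y = 925.0 MPa, ρ = 7810 kg/m³
  polycarbonate: σ_y = 67.57 MPa, ρ = 1220 kg/m³
  tungsten: σ_y = 719.0 MPa, ρ = 19200 kg/m³
  maraging steel: σ_y = 1470 MPa, ρ = 8070 kg/m³
  maraging steel: M = 16.0×10⁻³
  polycarbonate: M = 13.6×10⁻³
  nickel superalloy: M = 12.9×10⁻³
  alloy steel: M = 12.2×10⁻³
  stainless steel: M = 7.84×10⁻³
  tungsten: M = 4.18×10⁻³
The maximum is for maraging steel.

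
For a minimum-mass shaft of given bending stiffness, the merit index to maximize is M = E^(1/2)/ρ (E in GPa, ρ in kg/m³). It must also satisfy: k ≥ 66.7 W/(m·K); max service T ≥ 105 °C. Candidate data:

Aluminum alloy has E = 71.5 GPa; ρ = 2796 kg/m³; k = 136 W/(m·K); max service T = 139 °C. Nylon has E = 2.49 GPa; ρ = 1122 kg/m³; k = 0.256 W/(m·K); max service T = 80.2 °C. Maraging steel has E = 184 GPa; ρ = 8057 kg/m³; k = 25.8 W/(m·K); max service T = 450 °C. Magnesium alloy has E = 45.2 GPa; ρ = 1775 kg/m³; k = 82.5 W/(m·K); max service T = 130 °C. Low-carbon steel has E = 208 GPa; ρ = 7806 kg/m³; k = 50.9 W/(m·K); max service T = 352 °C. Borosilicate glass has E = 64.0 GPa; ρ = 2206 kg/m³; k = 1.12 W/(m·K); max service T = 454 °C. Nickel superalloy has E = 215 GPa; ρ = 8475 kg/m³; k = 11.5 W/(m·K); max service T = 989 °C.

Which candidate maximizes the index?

Screen on constraints: k ≥ 66.7 W/(m·K); max service T ≥ 105 °C. Survivors: aluminum alloy, magnesium alloy.
Computing M directly (units already consistent):
  magnesium alloy: M = 3.79×10⁻³
  aluminum alloy: M = 3.02×10⁻³
The maximum is for magnesium alloy.

magnesium alloy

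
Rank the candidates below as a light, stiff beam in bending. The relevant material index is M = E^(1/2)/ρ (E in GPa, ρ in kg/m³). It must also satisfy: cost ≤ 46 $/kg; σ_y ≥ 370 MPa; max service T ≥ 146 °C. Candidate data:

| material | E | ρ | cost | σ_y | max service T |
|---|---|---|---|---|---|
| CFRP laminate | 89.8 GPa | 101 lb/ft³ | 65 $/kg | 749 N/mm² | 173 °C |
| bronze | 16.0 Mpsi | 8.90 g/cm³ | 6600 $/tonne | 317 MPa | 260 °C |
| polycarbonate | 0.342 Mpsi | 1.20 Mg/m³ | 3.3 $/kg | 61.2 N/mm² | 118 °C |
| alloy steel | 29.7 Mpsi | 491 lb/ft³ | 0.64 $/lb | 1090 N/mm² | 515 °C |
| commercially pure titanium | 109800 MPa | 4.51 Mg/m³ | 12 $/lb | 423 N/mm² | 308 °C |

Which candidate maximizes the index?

commercially pure titanium

Screen on constraints: cost ≤ 46 $/kg; σ_y ≥ 370 MPa; max service T ≥ 146 °C. Survivors: alloy steel, commercially pure titanium.
Putting every candidate on a common basis:
  alloy steel: E = 204.8 GPa, ρ = 7865 kg/m³
  commercially pure titanium: E = 109.8 GPa, ρ = 4510 kg/m³
  commercially pure titanium: M = 2.32×10⁻³
  alloy steel: M = 1.82×10⁻³
Commercially pure titanium ranks first.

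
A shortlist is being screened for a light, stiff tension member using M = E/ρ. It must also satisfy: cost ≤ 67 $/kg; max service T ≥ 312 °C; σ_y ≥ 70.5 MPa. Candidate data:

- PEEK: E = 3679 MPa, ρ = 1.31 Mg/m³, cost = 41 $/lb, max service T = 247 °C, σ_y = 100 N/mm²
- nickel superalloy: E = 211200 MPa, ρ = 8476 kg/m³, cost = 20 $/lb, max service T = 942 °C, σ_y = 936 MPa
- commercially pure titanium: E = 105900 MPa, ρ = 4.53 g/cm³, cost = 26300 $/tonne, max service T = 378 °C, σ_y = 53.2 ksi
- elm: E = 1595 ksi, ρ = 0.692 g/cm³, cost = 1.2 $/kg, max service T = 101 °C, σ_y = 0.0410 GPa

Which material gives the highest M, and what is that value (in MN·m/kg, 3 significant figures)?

nickel superalloy, M = 24.9 MN·m/kg

Screen on constraints: cost ≤ 67 $/kg; max service T ≥ 312 °C; σ_y ≥ 70.5 MPa. Survivors: nickel superalloy, commercially pure titanium.
After converting to SI:
  nickel superalloy: E = 211.2 GPa, ρ = 8476 kg/m³
  commercially pure titanium: E = 105.9 GPa, ρ = 4530 kg/m³
  nickel superalloy: M = 24.9 MN·m/kg
  commercially pure titanium: M = 23.4 MN·m/kg
Nickel superalloy ranks first.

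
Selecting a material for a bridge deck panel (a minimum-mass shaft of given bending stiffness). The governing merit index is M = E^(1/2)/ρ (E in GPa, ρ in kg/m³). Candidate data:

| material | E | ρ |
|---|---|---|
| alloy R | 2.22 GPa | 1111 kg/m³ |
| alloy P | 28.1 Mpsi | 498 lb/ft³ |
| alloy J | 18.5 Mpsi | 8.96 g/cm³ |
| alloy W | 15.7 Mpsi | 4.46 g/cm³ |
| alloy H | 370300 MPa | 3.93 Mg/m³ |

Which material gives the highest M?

alloy H

Convert each candidate to consistent units, then evaluate M:
  alloy R: E = 2.220 GPa, ρ = 1111 kg/m³
  alloy P: E = 193.7 GPa, ρ = 7977 kg/m³
  alloy J: E = 127.6 GPa, ρ = 8960 kg/m³
  alloy W: E = 108.2 GPa, ρ = 4460 kg/m³
  alloy H: E = 370.3 GPa, ρ = 3930 kg/m³
  alloy H: M = 4.90×10⁻³
  alloy W: M = 2.33×10⁻³
  alloy P: M = 1.74×10⁻³
  alloy R: M = 1.34×10⁻³
  alloy J: M = 1.26×10⁻³
The maximum is for alloy H.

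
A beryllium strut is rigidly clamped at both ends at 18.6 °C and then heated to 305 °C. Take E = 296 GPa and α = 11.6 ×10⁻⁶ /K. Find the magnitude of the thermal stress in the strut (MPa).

983 MPa

ΔT = 286.4 K. Constrained thermal stress σ = E·α·ΔT = 296.0×10³ MPa × 11.6×10⁻⁶ × 286.4 = 983 MPa (compressive).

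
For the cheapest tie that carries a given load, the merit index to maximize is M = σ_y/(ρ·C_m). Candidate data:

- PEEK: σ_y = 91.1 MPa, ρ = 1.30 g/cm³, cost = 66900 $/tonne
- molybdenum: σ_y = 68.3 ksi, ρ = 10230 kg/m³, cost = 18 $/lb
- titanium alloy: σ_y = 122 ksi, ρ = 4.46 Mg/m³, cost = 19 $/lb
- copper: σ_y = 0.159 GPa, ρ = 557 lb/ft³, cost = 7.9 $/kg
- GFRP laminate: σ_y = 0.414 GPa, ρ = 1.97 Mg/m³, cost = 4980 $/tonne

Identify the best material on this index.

Convert each candidate to consistent units, then evaluate M:
  PEEK: σ_y = 91.10 MPa, ρ = 1300 kg/m³, cost = 66.90 $/kg
  molybdenum: σ_y = 470.9 MPa, ρ = 10230 kg/m³, cost = 39.68 $/kg
  titanium alloy: σ_y = 841.2 MPa, ρ = 4460 kg/m³, cost = 41.89 $/kg
  copper: σ_y = 159.0 MPa, ρ = 8922 kg/m³, cost = 7.900 $/kg
  GFRP laminate: σ_y = 414.0 MPa, ρ = 1970 kg/m³, cost = 4.980 $/kg
  GFRP laminate: M = 42.2 kN·m per $
  titanium alloy: M = 4.50 kN·m per $
  copper: M = 2.26 kN·m per $
  molybdenum: M = 1.16 kN·m per $
  PEEK: M = 1.05 kN·m per $
Highest index: GFRP laminate.

GFRP laminate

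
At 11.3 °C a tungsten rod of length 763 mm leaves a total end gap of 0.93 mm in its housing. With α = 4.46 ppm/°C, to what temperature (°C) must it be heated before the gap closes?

285 °C

α·L₀·ΔT = 0.93 mm ⇒ ΔT = 0.93 / (4.46×10⁻⁶ × 763.0) = 273.3 K.
T = 11.3 + 273.3 = 284.6 °C.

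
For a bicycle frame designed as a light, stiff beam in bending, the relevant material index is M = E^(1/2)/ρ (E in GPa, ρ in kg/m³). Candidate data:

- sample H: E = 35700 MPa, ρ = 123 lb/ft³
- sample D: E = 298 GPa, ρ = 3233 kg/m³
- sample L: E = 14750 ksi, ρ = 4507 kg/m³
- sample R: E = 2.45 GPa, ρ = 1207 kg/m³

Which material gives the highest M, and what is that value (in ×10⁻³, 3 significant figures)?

sample D, M = 5.34×10⁻³

Convert each candidate to consistent units, then evaluate M:
  sample H: E = 35.70 GPa, ρ = 1970 kg/m³
  sample D: E = 298.0 GPa, ρ = 3233 kg/m³
  sample L: E = 101.7 GPa, ρ = 4507 kg/m³
  sample R: E = 2.450 GPa, ρ = 1207 kg/m³
  sample D: M = 5.34×10⁻³
  sample H: M = 3.03×10⁻³
  sample L: M = 2.24×10⁻³
  sample R: M = 1.30×10⁻³
Sample D ranks first.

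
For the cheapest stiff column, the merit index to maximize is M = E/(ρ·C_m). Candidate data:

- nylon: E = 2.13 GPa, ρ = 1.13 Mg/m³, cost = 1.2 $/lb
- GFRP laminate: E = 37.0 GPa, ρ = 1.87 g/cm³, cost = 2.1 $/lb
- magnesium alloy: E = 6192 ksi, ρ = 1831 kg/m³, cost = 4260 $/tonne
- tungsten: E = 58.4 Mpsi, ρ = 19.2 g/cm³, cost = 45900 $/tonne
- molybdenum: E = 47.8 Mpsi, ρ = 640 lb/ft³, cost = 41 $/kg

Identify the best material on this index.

magnesium alloy

After converting to SI:
  nylon: E = 2.130 GPa, ρ = 1130 kg/m³, cost = 2.646 $/kg
  GFRP laminate: E = 37.00 GPa, ρ = 1870 kg/m³, cost = 4.630 $/kg
  magnesium alloy: E = 42.69 GPa, ρ = 1831 kg/m³, cost = 4.260 $/kg
  tungsten: E = 402.7 GPa, ρ = 19200 kg/m³, cost = 45.90 $/kg
  molybdenum: E = 329.6 GPa, ρ = 10250 kg/m³, cost = 41.00 $/kg
  magnesium alloy: M = 5.47 MN·m per $
  GFRP laminate: M = 4.27 MN·m per $
  molybdenum: M = 0.784 MN·m per $
  nylon: M = 0.713 MN·m per $
  tungsten: M = 0.457 MN·m per $
Highest index: magnesium alloy.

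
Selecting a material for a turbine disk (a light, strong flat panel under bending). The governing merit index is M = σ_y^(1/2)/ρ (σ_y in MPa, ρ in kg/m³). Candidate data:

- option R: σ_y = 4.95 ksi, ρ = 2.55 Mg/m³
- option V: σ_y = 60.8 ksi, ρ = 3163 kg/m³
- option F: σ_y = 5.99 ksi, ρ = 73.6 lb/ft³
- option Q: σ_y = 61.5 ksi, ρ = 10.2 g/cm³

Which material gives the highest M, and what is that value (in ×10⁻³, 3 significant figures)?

option V, M = 6.47×10⁻³

After converting to SI:
  option R: σ_y = 34.13 MPa, ρ = 2550 kg/m³
  option V: σ_y = 419.2 MPa, ρ = 3163 kg/m³
  option F: σ_y = 41.30 MPa, ρ = 1179 kg/m³
  option Q: σ_y = 424.0 MPa, ρ = 10200 kg/m³
  option V: M = 6.47×10⁻³
  option F: M = 5.45×10⁻³
  option R: M = 2.29×10⁻³
  option Q: M = 2.02×10⁻³
The maximum is for option V.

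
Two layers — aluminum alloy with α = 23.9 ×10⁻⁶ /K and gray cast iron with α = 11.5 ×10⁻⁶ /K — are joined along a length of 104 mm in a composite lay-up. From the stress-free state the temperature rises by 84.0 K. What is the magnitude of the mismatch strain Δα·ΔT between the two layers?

1.04×10⁻³

Δα = |23.9 − 11.5|×10⁻⁶/K = 12.4×10⁻⁶/K.
Mismatch strain = Δα·ΔT = 12.4×10⁻⁶ × 84.0 = 1.04×10⁻³.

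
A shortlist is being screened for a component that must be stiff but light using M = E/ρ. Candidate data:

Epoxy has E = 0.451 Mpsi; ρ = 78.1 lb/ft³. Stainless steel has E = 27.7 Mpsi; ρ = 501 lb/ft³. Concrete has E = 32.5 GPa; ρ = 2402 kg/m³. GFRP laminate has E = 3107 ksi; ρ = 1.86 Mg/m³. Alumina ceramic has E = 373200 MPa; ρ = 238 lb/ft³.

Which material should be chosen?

alumina ceramic

After converting to SI:
  epoxy: E = 3.110 GPa, ρ = 1251 kg/m³
  stainless steel: E = 191.0 GPa, ρ = 8025 kg/m³
  concrete: E = 32.50 GPa, ρ = 2402 kg/m³
  GFRP laminate: E = 21.42 GPa, ρ = 1860 kg/m³
  alumina ceramic: E = 373.2 GPa, ρ = 3812 kg/m³
  alumina ceramic: M = 97.9 MN·m/kg
  stainless steel: M = 23.8 MN·m/kg
  concrete: M = 13.5 MN·m/kg
  GFRP laminate: M = 11.5 MN·m/kg
  epoxy: M = 2.49 MN·m/kg
The maximum is for alumina ceramic.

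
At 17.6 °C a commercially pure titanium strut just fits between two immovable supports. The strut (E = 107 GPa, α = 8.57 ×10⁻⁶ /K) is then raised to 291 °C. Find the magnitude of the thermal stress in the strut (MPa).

ΔT = 273.4 K. Constrained thermal stress σ = E·α·ΔT = 107.0×10³ MPa × 8.57×10⁻⁶ × 273.4 = 251 MPa (compressive).

251 MPa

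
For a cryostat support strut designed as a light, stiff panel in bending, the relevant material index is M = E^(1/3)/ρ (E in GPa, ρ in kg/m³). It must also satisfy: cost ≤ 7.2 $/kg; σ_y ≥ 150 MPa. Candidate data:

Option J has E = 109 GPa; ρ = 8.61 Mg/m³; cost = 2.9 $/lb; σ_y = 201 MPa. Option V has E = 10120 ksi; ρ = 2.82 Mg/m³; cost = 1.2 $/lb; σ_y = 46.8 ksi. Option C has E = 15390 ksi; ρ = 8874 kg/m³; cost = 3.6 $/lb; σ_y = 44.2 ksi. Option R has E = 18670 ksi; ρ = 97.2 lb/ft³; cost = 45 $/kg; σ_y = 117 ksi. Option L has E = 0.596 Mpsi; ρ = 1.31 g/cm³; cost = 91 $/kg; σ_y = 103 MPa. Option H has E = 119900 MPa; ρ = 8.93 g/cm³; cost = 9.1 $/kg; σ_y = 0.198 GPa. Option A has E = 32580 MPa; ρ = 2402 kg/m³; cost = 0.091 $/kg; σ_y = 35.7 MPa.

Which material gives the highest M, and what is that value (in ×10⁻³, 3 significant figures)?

Screen on constraints: cost ≤ 7.2 $/kg; σ_y ≥ 150 MPa. Survivors: option J, option V.
In SI units:
  option J: E = 109.0 GPa, ρ = 8610 kg/m³
  option V: E = 69.77 GPa, ρ = 2820 kg/m³
  option V: M = 1.46×10⁻³
  option J: M = 0.555×10⁻³
Option V ranks first.

option V, M = 1.46×10⁻³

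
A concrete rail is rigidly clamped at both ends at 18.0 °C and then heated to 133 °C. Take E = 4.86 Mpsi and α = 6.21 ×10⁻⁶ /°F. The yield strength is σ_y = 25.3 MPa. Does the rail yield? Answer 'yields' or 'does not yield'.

E = 4.86 Mpsi = 33.51 GPa.
α = 6.21×10⁻⁶/°F × 9/5 = 11.2×10⁻⁶/K.
ΔT = 115.0 K. Constrained thermal stress σ = E·α·ΔT = 33.51×10³ MPa × 11.2×10⁻⁶ × 115.0 = 43.1 MPa (compressive).
Compare to σ_y = 25.3 MPa: σ ≥ σ_y, so it yields.

yields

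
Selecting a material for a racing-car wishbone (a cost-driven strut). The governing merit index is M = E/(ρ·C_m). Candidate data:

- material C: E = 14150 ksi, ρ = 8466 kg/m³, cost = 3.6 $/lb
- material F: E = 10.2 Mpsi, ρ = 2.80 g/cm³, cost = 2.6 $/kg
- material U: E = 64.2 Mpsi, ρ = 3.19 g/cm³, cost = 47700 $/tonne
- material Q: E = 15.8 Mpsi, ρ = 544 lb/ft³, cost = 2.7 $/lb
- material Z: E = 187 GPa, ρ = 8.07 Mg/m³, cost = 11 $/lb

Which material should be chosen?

In SI units:
  material C: E = 97.56 GPa, ρ = 8466 kg/m³, cost = 7.937 $/kg
  material F: E = 70.33 GPa, ρ = 2800 kg/m³, cost = 2.600 $/kg
  material U: E = 442.6 GPa, ρ = 3190 kg/m³, cost = 47.70 $/kg
  material Q: E = 108.9 GPa, ρ = 8714 kg/m³, cost = 5.952 $/kg
  material Z: E = 187.0 GPa, ρ = 8070 kg/m³, cost = 24.25 $/kg
  material F: M = 9.66 MN·m per $
  material U: M = 2.91 MN·m per $
  material Q: M = 2.10 MN·m per $
  material C: M = 1.45 MN·m per $
  material Z: M = 0.956 MN·m per $
The maximum is for material F.

material F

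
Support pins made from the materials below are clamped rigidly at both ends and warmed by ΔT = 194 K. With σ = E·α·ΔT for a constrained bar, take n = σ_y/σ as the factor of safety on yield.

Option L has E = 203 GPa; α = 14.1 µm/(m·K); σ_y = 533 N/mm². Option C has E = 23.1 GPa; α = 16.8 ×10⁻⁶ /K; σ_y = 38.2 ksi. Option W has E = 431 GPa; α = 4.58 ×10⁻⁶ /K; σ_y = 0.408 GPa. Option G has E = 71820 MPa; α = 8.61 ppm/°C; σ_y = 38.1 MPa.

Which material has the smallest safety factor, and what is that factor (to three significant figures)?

option G, n = 0.318

Converting E to GPa, α to ×10⁻⁶/K, σ_y to MPa, then σ and n for each:
  option L: E = 203.0, α = 14.1, σ_y = 533.0 → σ = 555 MPa, n = 0.960
  option C: E = 23.10, α = 16.8, σ_y = 263.4 → σ = 75.3 MPa, n = 3.50
  option W: E = 431.0, α = 4.58, σ_y = 408.0 → σ = 383 MPa, n = 1.07
  option G: E = 71.82, α = 8.61, σ_y = 38.10 → σ = 120 MPa, n = 0.318
Smallest n: option G with n = 0.318.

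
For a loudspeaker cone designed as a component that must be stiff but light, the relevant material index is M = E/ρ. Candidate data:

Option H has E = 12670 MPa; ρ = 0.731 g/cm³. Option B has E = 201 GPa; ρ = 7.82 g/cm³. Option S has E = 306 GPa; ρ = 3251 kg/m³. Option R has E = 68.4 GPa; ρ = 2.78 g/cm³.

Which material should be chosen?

Putting every candidate on a common basis:
  option H: E = 12.67 GPa, ρ = 731.0 kg/m³
  option B: E = 201.0 GPa, ρ = 7820 kg/m³
  option S: E = 306.0 GPa, ρ = 3251 kg/m³
  option R: E = 68.40 GPa, ρ = 2780 kg/m³
  option S: M = 94.1 MN·m/kg
  option B: M = 25.7 MN·m/kg
  option R: M = 24.6 MN·m/kg
  option H: M = 17.3 MN·m/kg
Option S has the largest M.

option S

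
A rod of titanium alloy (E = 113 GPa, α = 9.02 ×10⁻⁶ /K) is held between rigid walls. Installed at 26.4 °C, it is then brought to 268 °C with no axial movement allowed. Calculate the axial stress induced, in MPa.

ΔT = 241.6 K. Constrained thermal stress σ = E·α·ΔT = 113.0×10³ MPa × 9.02×10⁻⁶ × 241.6 = 246 MPa (compressive).

246 MPa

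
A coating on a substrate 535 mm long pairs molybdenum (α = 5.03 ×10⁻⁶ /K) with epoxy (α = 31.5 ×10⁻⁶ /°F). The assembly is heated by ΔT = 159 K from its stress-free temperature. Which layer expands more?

epoxy: α = 31.5×10⁻⁶/°F × 9/5 = 56.7×10⁻⁶/K.
α(molybdenum) = 5.03×10⁻⁶/K vs α(epoxy) = 56.7×10⁻⁶/K.
Higher α expands more for the same ΔT: epoxy.

epoxy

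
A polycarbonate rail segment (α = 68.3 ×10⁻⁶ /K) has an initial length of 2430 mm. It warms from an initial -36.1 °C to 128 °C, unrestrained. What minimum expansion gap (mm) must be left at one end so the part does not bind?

ΔT = 128 − (-36.1) = 164.1 K.
ΔL = α·L₀·ΔT = 68.3×10⁻⁶ × 2430 mm × 164.1 K = 27.2 mm.

27.2 mm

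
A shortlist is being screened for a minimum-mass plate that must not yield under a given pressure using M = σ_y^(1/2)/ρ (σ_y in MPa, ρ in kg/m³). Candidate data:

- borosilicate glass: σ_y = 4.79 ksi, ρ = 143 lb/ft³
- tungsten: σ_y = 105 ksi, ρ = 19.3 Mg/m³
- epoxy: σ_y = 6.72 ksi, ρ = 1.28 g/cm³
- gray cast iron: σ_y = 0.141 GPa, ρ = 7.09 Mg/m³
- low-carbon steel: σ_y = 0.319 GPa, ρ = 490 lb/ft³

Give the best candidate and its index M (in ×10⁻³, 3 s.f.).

After converting to SI:
  borosilicate glass: σ_y = 33.03 MPa, ρ = 2291 kg/m³
  tungsten: σ_y = 723.9 MPa, ρ = 19300 kg/m³
  epoxy: σ_y = 46.33 MPa, ρ = 1280 kg/m³
  gray cast iron: σ_y = 141.0 MPa, ρ = 7090 kg/m³
  low-carbon steel: σ_y = 319.0 MPa, ρ = 7849 kg/m³
  epoxy: M = 5.32×10⁻³
  borosilicate glass: M = 2.51×10⁻³
  low-carbon steel: M = 2.28×10⁻³
  gray cast iron: M = 1.67×10⁻³
  tungsten: M = 1.39×10⁻³
Epoxy ranks first.

epoxy, M = 5.32×10⁻³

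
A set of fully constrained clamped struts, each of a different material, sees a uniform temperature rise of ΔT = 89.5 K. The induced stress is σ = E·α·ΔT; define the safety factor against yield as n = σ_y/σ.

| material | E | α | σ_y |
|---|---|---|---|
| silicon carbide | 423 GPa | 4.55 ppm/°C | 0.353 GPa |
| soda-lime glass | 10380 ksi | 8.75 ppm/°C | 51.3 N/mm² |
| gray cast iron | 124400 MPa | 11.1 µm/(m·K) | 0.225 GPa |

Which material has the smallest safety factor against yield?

With everything in SI (GPa, ×10⁻⁶/K, MPa):
  silicon carbide: E = 423.0, α = 4.55, σ_y = 353.0 → σ = 172 MPa, n = 2.05
  soda-lime glass: E = 71.57, α = 8.75, σ_y = 51.30 → σ = 56.0 MPa, n = 0.915
  gray cast iron: E = 124.4, α = 11.1, σ_y = 225.0 → σ = 124 MPa, n = 1.82
Soda-lime glass has the lowest safety factor, n = 0.915.

soda-lime glass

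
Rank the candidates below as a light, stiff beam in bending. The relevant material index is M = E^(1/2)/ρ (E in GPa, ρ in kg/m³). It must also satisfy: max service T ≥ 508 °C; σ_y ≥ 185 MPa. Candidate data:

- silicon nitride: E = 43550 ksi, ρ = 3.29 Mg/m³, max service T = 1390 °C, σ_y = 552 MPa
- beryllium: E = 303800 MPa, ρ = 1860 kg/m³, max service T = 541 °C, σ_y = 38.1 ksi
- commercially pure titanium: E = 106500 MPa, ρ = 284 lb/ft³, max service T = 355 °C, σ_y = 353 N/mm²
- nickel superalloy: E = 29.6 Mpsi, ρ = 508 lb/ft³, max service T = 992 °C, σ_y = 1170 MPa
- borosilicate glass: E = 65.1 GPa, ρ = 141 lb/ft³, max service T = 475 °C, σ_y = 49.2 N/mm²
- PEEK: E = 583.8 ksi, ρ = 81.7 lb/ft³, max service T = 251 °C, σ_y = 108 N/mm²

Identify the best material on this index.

Screen on constraints: max service T ≥ 508 °C; σ_y ≥ 185 MPa. Survivors: silicon nitride, beryllium, nickel superalloy.
After converting to SI:
  silicon nitride: E = 300.3 GPa, ρ = 3290 kg/m³
  beryllium: E = 303.8 GPa, ρ = 1860 kg/m³
  nickel superalloy: E = 204.1 GPa, ρ = 8137 kg/m³
  beryllium: M = 9.37×10⁻³
  silicon nitride: M = 5.27×10⁻³
  nickel superalloy: M = 1.76×10⁻³
Beryllium ranks first.

beryllium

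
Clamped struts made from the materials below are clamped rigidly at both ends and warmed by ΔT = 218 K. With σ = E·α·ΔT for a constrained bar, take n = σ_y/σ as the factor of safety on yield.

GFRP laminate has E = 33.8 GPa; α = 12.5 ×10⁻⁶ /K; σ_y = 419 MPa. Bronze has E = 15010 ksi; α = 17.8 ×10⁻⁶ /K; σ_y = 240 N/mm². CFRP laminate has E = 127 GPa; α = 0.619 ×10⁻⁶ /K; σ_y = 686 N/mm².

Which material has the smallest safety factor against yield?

With everything in SI (GPa, ×10⁻⁶/K, MPa):
  GFRP laminate: E = 33.80, α = 12.5, σ_y = 419.0 → σ = 92.1 MPa, n = 4.55
  bronze: E = 103.5, α = 17.8, σ_y = 240.0 → σ = 402 MPa, n = 0.598
  CFRP laminate: E = 127.0, α = 0.619, σ_y = 686.0 → σ = 17.1 MPa, n = 40.0
Smallest n: bronze with n = 0.598.

bronze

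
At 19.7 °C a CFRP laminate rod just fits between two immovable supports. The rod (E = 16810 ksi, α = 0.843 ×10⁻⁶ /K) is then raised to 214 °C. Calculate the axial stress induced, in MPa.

E = 16810 ksi = 115.9 GPa.
ΔT = 194.3 K. Constrained thermal stress σ = E·α·ΔT = 115.9×10³ MPa × 0.843×10⁻⁶ × 194.3 = 19.0 MPa (compressive).

19.0 MPa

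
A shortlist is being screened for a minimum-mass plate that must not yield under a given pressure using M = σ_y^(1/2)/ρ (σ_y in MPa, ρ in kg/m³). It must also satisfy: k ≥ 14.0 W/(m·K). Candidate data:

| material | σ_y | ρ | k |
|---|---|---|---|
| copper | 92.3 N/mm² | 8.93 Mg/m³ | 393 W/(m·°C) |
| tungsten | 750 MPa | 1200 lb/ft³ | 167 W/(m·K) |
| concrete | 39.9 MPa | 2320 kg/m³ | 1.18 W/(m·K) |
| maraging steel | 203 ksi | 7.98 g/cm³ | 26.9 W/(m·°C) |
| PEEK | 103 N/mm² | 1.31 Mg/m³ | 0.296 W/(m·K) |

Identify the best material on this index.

maraging steel

Screen on constraints: k ≥ 14.0 W/(m·K). Survivors: copper, tungsten, maraging steel.
Convert each candidate to consistent units, then evaluate M:
  copper: σ_y = 92.30 MPa, ρ = 8930 kg/m³
  tungsten: σ_y = 750.0 MPa, ρ = 19220 kg/m³
  maraging steel: σ_y = 1400 MPa, ρ = 7980 kg/m³
  maraging steel: M = 4.69×10⁻³
  tungsten: M = 1.42×10⁻³
  copper: M = 1.08×10⁻³
The maximum is for maraging steel.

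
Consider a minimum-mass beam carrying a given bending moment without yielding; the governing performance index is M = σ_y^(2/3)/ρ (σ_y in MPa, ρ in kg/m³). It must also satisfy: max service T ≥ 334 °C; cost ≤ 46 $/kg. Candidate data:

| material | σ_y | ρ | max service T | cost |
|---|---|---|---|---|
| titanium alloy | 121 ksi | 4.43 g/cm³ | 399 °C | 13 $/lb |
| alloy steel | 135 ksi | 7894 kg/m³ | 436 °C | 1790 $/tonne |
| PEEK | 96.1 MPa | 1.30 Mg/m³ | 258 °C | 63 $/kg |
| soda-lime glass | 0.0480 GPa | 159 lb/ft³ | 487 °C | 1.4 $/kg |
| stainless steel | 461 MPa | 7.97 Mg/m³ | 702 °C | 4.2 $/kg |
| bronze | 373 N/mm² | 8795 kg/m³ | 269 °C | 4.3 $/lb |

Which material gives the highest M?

Screen on constraints: max service T ≥ 334 °C; cost ≤ 46 $/kg. Survivors: titanium alloy, alloy steel, soda-lime glass, stainless steel.
After converting to SI:
  titanium alloy: σ_y = 834.3 MPa, ρ = 4430 kg/m³
  alloy steel: σ_y = 930.8 MPa, ρ = 7894 kg/m³
  soda-lime glass: σ_y = 48.00 MPa, ρ = 2547 kg/m³
  stainless steel: σ_y = 461.0 MPa, ρ = 7970 kg/m³
  titanium alloy: M = 20.0×10⁻³
  alloy steel: M = 12.1×10⁻³
  stainless steel: M = 7.49×10⁻³
  soda-lime glass: M = 5.19×10⁻³
Titanium alloy has the largest M.

titanium alloy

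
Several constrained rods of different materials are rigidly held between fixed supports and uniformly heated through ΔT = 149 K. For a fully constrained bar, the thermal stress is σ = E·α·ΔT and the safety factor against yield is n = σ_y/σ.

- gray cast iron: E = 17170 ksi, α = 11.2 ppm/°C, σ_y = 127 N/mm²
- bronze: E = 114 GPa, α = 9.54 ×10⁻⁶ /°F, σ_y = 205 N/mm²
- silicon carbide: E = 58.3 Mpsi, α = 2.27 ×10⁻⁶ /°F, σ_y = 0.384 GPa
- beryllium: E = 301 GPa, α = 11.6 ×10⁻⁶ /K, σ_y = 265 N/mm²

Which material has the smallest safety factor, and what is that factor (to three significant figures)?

Per material, after unit conversion:
  gray cast iron: E = 118.4, α = 11.2, σ_y = 127.0 → σ = 198 MPa, n = 0.643
  bronze: E = 114.0, α = 17.2, σ_y = 205.0 → σ = 292 MPa, n = 0.703
  silicon carbide: E = 402.0, α = 4.09, σ_y = 384.0 → σ = 245 MPa, n = 1.57
  beryllium: E = 301.0, α = 11.6, σ_y = 265.0 → σ = 520 MPa, n = 0.509
Beryllium has the lowest safety factor, n = 0.509.

beryllium, n = 0.509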